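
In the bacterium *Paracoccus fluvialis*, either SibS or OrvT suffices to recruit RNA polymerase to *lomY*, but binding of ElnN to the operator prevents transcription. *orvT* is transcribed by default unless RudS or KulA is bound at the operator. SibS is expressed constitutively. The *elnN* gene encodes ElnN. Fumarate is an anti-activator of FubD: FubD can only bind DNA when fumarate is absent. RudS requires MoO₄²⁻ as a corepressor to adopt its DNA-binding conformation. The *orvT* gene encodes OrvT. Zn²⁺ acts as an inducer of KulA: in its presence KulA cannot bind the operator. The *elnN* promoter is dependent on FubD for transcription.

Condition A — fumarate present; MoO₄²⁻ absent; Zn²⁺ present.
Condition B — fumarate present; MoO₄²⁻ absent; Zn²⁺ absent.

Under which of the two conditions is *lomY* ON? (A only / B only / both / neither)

Condition A:
SibS is produced constitutively and is active.
Fumarate is present, so FubD is inactive.
Required activator FubD is absent, so *elnN* is not transcribed.
So ElnN is not produced.
MoO₄²⁻ is absent, so RudS is inactive.
Zn²⁺ is present, so KulA is inactive.
With no repressor bound, *orvT* is transcribed.
So OrvT is produced and active.
Activator SibS is present, so *lomY* is transcribed.
→ *lomY* is ON in A.
Condition B:
SibS is produced constitutively and is active.
Fumarate is present, so FubD is inactive.
Required activator FubD is absent, so *elnN* is not transcribed.
So ElnN is not produced.
MoO₄²⁻ is absent, so RudS is inactive.
Zn²⁺ is absent, so KulA is active.
With repressor KulA bound, *orvT* is not transcribed.
So OrvT is not produced.
Activator SibS is present, so *lomY* is transcribed.
→ *lomY* is ON in B.

both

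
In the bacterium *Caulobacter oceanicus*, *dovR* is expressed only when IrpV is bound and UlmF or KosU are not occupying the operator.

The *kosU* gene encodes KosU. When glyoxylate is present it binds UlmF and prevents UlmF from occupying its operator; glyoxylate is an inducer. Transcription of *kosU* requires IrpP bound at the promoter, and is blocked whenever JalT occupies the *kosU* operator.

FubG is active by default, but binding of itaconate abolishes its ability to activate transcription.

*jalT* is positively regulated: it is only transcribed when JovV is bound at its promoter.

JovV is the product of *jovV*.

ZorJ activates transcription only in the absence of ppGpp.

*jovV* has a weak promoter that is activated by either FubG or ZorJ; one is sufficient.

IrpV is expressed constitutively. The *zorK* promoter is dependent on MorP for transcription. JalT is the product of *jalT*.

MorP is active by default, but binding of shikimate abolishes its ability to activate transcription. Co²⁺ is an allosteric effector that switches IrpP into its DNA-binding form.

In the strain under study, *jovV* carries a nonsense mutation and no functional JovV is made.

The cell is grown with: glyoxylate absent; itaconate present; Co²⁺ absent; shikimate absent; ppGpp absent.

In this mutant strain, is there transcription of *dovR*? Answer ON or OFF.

IrpV is produced constitutively and is active.
Glyoxylate is absent, so UlmF is active.
JovV is non-functional in this strain, so it has no effect.
Required activator JovV is absent, so *jalT* is not transcribed.
So JalT is not produced.
Co²⁺ is absent, so IrpP is inactive.
Required activator IrpP is absent, so *kosU* is not transcribed.
So KosU is not produced.
With repressor UlmF bound, *dovR* is not transcribed.

OFF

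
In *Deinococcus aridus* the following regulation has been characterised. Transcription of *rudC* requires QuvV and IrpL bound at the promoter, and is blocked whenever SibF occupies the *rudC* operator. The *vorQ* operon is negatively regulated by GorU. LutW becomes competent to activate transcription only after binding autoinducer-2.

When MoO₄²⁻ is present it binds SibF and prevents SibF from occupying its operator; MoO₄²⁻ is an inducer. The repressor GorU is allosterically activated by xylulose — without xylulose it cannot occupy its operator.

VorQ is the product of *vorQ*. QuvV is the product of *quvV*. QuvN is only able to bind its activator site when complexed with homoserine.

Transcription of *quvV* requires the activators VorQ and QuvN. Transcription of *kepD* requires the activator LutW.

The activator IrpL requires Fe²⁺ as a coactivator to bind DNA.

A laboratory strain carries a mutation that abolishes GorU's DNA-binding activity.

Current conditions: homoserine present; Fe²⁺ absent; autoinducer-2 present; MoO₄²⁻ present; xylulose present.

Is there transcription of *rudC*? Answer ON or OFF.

OFF

MoO₄²⁻ is present, so SibF is inactive.
GorU is non-functional in this strain, so it has no effect.
With no repressor bound, *vorQ* is transcribed.
So VorQ is produced and active.
Homoserine is present, so QuvN is active.
No repressor is bound and VorQ and QuvN are active, so *quvV* is transcribed.
So QuvV is produced and active.
Fe²⁺ is absent, so IrpL is inactive.
Required activator IrpL is absent, so *rudC* is not transcribed.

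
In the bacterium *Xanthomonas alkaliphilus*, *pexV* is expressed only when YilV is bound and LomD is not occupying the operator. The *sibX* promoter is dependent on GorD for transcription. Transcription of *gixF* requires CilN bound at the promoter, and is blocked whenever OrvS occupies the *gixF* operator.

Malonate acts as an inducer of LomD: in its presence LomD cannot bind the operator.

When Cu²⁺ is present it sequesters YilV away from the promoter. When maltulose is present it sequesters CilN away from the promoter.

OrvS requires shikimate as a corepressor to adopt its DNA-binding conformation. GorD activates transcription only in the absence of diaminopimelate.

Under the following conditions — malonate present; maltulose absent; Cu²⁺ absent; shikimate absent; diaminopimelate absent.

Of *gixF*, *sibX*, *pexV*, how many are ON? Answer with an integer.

Shikimate is absent, so OrvS is inactive.
Maltulose is absent, so CilN is active.
No repressor is bound and CilN is active, so *gixF* is transcribed.
→ *gixF* is ON.
Diaminopimelate is absent, so GorD is active.
No repressor is bound and GorD is active, so *sibX* is transcribed.
→ *sibX* is ON.
Malonate is present, so LomD is inactive.
Cu²⁺ is absent, so YilV is active.
No repressor is bound and YilV is active, so *pexV* is transcribed.
→ *pexV* is ON.
3 of the 3 genes are transcribed.

3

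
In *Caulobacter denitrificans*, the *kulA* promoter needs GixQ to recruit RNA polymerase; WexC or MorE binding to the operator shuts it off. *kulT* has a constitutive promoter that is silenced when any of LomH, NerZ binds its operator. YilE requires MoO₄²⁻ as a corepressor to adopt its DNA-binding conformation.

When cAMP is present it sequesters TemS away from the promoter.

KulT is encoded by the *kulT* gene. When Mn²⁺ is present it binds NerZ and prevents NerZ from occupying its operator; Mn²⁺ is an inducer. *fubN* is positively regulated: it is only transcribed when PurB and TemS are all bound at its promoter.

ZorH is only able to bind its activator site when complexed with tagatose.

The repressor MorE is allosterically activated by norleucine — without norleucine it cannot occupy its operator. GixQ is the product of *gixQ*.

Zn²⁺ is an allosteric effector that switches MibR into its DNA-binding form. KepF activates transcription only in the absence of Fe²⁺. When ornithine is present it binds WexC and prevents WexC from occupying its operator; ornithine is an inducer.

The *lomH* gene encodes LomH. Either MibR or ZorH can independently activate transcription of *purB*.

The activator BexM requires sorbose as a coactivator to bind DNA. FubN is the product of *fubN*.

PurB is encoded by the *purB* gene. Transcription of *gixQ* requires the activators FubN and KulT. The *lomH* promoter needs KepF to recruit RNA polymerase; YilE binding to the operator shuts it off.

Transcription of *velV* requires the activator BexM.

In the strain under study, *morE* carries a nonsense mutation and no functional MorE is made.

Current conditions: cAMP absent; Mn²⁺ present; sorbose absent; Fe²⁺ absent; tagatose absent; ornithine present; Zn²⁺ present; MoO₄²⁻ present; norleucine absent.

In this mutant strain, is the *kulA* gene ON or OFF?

ON

Ornithine is present, so WexC is inactive.
Zn²⁺ is present, so MibR is active.
Tagatose is absent, so ZorH is inactive.
Activator MibR is present, so *purB* is transcribed.
So PurB is produced and active.
cAMP is absent, so TemS is active.
No repressor is bound and PurB and TemS are active, so *fubN* is transcribed.
So FubN is produced and active.
Fe²⁺ is absent, so KepF is active.
MoO₄²⁻ is present, so YilE is active.
With repressor YilE bound, *lomH* is not transcribed.
So LomH is not produced.
Mn²⁺ is present, so NerZ is inactive.
With no repressor bound, *kulT* is transcribed.
So KulT is produced and active.
No repressor is bound and FubN and KulT are active, so *gixQ* is transcribed.
So GixQ is produced and active.
MorE is non-functional in this strain, so it has no effect.
No repressor is bound and GixQ is active, so *kulA* is transcribed.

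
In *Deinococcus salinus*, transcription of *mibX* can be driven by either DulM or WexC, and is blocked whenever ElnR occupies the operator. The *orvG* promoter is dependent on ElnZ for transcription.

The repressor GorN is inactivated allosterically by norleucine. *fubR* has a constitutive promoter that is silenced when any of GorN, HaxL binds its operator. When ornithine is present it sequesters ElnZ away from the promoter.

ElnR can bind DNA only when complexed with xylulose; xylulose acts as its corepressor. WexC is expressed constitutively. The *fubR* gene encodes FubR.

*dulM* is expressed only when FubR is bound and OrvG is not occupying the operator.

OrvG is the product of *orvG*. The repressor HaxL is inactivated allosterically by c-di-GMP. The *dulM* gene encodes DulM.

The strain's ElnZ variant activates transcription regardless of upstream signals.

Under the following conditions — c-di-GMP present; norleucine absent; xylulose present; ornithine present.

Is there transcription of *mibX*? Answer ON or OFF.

OFF

ElnZ is constitutively active in this strain.
No repressor is bound and ElnZ is active, so *orvG* is transcribed.
So OrvG is produced and active.
Norleucine is absent, so GorN is active.
c-di-GMP is present, so HaxL is inactive.
With repressor GorN bound, *fubR* is not transcribed.
So FubR is not produced.
With repressor OrvG bound, *dulM* is not transcribed.
So DulM is not produced.
Xylulose is present, so ElnR is active.
WexC is produced constitutively and is active.
With repressor ElnR bound, *mibX* is not transcribed.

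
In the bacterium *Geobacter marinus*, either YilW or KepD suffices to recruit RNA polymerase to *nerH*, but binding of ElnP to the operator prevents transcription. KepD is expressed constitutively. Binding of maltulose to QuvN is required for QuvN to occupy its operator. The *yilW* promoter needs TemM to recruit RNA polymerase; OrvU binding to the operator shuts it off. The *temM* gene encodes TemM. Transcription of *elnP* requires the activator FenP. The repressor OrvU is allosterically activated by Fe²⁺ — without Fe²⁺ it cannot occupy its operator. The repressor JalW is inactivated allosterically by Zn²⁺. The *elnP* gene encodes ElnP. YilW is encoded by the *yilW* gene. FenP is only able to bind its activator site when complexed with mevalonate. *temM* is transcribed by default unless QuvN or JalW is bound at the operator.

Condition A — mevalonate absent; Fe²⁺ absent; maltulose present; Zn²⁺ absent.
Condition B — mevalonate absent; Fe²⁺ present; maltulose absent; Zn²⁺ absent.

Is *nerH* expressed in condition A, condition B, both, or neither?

Condition A:
Mevalonate is absent, so FenP is inactive.
Required activator FenP is absent, so *elnP* is not transcribed.
So ElnP is not produced.
Fe²⁺ is absent, so OrvU is inactive.
Maltulose is present, so QuvN is active.
Zn²⁺ is absent, so JalW is active.
With repressor QuvN bound, *temM* is not transcribed.
So TemM is not produced.
Required activator TemM is absent, so *yilW* is not transcribed.
So YilW is not produced.
KepD is produced constitutively and is active.
Activator KepD is present, so *nerH* is transcribed.
→ *nerH* is ON in A.
Condition B:
Mevalonate is absent, so FenP is inactive.
Required activator FenP is absent, so *elnP* is not transcribed.
So ElnP is not produced.
Fe²⁺ is present, so OrvU is active.
Maltulose is absent, so QuvN is inactive.
Zn²⁺ is absent, so JalW is active.
With repressor JalW bound, *temM* is not transcribed.
So TemM is not produced.
With repressor OrvU bound, *yilW* is not transcribed.
So YilW is not produced.
KepD is produced constitutively and is active.
Activator KepD is present, so *nerH* is transcribed.
→ *nerH* is ON in B.

both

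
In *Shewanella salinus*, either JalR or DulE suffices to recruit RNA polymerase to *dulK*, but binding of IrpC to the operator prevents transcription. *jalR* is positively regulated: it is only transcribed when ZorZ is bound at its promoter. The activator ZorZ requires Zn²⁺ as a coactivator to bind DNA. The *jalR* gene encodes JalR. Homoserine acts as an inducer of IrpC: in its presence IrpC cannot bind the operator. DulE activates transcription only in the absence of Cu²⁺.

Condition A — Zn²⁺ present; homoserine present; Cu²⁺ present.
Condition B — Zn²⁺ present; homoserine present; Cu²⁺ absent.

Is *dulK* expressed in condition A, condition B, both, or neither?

Condition A:
Zn²⁺ is present, so ZorZ is active.
No repressor is bound and ZorZ is active, so *jalR* is transcribed.
So JalR is produced and active.
Homoserine is present, so IrpC is inactive.
Cu²⁺ is present, so DulE is inactive.
Activator JalR is present, so *dulK* is transcribed.
→ *dulK* is ON in A.
Condition B:
Zn²⁺ is present, so ZorZ is active.
No repressor is bound and ZorZ is active, so *jalR* is transcribed.
So JalR is produced and active.
Homoserine is present, so IrpC is inactive.
Cu²⁺ is absent, so DulE is active.
Activator JalR is present, so *dulK* is transcribed.
→ *dulK* is ON in B.

both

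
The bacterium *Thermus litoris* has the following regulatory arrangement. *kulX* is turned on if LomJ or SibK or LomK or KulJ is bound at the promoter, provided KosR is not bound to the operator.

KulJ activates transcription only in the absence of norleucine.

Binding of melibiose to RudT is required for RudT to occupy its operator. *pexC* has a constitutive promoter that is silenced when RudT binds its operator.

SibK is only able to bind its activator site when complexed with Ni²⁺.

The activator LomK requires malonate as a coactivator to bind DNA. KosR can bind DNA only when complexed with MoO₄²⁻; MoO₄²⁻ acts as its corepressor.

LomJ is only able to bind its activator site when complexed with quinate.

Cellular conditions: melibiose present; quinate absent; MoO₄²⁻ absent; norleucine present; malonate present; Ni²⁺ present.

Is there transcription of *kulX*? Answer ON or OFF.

Quinate is absent, so LomJ is inactive.
Ni²⁺ is present, so SibK is active.
Malonate is present, so LomK is active.
Norleucine is present, so KulJ is inactive.
MoO₄²⁻ is absent, so KosR is inactive.
Activator SibK is present, so *kulX* is transcribed.

ON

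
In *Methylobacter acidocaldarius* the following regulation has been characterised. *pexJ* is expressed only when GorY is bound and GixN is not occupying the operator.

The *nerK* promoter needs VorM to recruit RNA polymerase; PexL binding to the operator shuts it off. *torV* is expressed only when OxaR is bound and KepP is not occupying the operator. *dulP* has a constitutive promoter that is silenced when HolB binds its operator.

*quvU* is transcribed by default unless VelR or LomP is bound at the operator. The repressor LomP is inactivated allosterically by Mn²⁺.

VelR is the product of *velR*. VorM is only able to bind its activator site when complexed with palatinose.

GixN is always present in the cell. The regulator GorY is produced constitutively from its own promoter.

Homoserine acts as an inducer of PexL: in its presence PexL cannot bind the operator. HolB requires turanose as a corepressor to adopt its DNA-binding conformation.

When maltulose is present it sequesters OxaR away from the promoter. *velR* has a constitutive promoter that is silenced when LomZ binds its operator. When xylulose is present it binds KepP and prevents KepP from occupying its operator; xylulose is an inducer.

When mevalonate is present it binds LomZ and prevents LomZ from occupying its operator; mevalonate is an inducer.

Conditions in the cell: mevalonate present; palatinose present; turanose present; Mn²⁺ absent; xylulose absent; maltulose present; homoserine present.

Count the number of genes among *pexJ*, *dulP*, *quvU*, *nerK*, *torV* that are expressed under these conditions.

1

GixN is produced constitutively and is active.
GorY is produced constitutively and is active.
With repressor GixN bound, *pexJ* is not transcribed.
→ *pexJ* is OFF.
Turanose is present, so HolB is active.
With repressor HolB bound, *dulP* is not transcribed.
→ *dulP* is OFF.
Mevalonate is present, so LomZ is inactive.
With no repressor bound, *velR* is transcribed.
So VelR is produced and active.
Mn²⁺ is absent, so LomP is active.
With repressor VelR bound, *quvU* is not transcribed.
→ *quvU* is OFF.
Homoserine is present, so PexL is inactive.
Palatinose is present, so VorM is active.
No repressor is bound and VorM is active, so *nerK* is transcribed.
→ *nerK* is ON.
Xylulose is absent, so KepP is active.
Maltulose is present, so OxaR is inactive.
With repressor KepP bound, *torV* is not transcribed.
→ *torV* is OFF.
1 of the 5 genes is transcribed.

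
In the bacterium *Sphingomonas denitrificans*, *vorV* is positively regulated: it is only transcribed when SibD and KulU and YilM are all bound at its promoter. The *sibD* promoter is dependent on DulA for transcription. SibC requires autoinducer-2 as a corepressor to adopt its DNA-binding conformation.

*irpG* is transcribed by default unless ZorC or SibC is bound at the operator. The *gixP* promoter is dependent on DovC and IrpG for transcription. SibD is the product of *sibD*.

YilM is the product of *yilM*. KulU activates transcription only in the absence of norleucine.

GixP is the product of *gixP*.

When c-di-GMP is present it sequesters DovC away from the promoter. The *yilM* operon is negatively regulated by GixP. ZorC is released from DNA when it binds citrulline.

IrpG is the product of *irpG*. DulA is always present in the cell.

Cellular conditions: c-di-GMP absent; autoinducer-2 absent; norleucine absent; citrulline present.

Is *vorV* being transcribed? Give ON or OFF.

DulA is produced constitutively and is active.
No repressor is bound and DulA is active, so *sibD* is transcribed.
So SibD is produced and active.
Norleucine is absent, so KulU is active.
c-di-GMP is absent, so DovC is active.
Citrulline is present, so ZorC is inactive.
Autoinducer-2 is absent, so SibC is inactive.
With no repressor bound, *irpG* is transcribed.
So IrpG is produced and active.
No repressor is bound and DovC and IrpG are active, so *gixP* is transcribed.
So GixP is produced and active.
With repressor GixP bound, *yilM* is not transcribed.
So YilM is not produced.
Required activator YilM is absent, so *vorV* is not transcribed.

OFF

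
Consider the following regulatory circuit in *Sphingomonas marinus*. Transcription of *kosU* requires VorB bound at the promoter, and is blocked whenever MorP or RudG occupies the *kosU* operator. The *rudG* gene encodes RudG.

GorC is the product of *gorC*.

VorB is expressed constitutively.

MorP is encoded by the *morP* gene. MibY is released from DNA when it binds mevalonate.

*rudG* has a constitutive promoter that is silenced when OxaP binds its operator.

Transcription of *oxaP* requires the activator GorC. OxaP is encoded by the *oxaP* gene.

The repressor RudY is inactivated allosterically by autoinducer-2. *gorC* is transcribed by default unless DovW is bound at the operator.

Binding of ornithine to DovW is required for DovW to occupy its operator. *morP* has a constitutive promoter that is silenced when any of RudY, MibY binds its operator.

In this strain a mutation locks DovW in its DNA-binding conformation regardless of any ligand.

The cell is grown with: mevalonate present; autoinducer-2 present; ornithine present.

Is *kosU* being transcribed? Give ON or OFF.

VorB is produced constitutively and is active.
Autoinducer-2 is present, so RudY is inactive.
Mevalonate is present, so MibY is inactive.
With no repressor bound, *morP* is transcribed.
So MorP is produced and active.
DovW is constitutively active in this strain.
With repressor DovW bound, *gorC* is not transcribed.
So GorC is not produced.
Required activator GorC is absent, so *oxaP* is not transcribed.
So OxaP is not produced.
With no repressor bound, *rudG* is transcribed.
So RudG is produced and active.
With repressor MorP bound, *kosU* is not transcribed.

OFF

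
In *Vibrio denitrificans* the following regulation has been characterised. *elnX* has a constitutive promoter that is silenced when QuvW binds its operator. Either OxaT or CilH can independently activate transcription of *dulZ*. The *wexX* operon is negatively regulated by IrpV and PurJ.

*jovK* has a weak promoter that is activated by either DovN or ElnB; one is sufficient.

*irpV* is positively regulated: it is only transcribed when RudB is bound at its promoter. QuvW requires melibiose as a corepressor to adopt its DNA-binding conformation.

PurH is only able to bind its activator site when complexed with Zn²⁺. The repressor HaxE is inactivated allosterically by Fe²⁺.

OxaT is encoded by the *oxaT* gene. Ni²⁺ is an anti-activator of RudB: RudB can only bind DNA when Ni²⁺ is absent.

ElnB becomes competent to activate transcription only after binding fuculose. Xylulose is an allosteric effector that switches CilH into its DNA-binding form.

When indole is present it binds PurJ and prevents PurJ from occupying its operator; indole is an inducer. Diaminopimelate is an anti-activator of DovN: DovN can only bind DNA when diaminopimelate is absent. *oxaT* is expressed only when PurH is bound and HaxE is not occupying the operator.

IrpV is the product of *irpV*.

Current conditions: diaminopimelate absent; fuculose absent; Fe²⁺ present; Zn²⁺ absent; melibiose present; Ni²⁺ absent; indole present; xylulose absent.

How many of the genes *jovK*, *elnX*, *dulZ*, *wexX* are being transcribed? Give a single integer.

Diaminopimelate is absent, so DovN is active.
Fuculose is absent, so ElnB is inactive.
Activator DovN is present, so *jovK* is transcribed.
→ *jovK* is ON.
Melibiose is present, so QuvW is active.
With repressor QuvW bound, *elnX* is not transcribed.
→ *elnX* is OFF.
Zn²⁺ is absent, so PurH is inactive.
Fe²⁺ is present, so HaxE is inactive.
Required activator PurH is absent, so *oxaT* is not transcribed.
So OxaT is not produced.
Xylulose is absent, so CilH is inactive.
No activator is available at the *dulZ* promoter, so *dulZ* is not transcribed.
→ *dulZ* is OFF.
Ni²⁺ is absent, so RudB is active.
No repressor is bound and RudB is active, so *irpV* is transcribed.
So IrpV is produced and active.
Indole is present, so PurJ is inactive.
With repressor IrpV bound, *wexX* is not transcribed.
→ *wexX* is OFF.
1 of the 4 genes is transcribed.

1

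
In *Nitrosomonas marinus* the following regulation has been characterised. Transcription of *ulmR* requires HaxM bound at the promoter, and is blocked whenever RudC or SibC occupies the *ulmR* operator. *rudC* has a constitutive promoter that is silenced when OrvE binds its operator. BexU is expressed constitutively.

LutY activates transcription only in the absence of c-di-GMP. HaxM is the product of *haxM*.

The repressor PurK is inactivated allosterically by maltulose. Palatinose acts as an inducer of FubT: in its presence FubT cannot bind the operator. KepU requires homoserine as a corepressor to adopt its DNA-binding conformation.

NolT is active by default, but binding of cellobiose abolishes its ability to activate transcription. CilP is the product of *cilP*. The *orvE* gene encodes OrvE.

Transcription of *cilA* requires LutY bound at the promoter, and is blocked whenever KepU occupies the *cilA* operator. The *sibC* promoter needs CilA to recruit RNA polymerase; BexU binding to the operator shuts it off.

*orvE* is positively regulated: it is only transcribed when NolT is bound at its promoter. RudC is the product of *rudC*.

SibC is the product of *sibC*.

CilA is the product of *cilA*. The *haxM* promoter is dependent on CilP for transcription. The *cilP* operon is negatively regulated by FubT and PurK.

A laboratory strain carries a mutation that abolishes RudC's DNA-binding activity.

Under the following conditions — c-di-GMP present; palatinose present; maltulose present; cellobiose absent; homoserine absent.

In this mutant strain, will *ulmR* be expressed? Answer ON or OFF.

ON

RudC is non-functional in this strain, so it has no effect.
Palatinose is present, so FubT is inactive.
Maltulose is present, so PurK is inactive.
With no repressor bound, *cilP* is transcribed.
So CilP is produced and active.
No repressor is bound and CilP is active, so *haxM* is transcribed.
So HaxM is produced and active.
BexU is produced constitutively and is active.
c-di-GMP is present, so LutY is inactive.
Homoserine is absent, so KepU is inactive.
Required activator LutY is absent, so *cilA* is not transcribed.
So CilA is not produced.
With repressor BexU bound, *sibC* is not transcribed.
So SibC is not produced.
No repressor is bound and HaxM is active, so *ulmR* is transcribed.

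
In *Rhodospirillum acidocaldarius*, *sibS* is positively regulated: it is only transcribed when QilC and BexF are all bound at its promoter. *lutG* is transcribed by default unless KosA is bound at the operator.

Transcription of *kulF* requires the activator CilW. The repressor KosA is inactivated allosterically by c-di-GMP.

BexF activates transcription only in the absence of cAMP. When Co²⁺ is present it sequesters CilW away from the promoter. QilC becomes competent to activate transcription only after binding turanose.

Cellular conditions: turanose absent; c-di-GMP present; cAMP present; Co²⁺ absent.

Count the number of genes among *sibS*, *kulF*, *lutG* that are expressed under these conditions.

2

Turanose is absent, so QilC is inactive.
cAMP is present, so BexF is inactive.
Required activator QilC is absent, so *sibS* is not transcribed.
→ *sibS* is OFF.
Co²⁺ is absent, so CilW is active.
No repressor is bound and CilW is active, so *kulF* is transcribed.
→ *kulF* is ON.
c-di-GMP is present, so KosA is inactive.
With no repressor bound, *lutG* is transcribed.
→ *lutG* is ON.
2 of the 3 genes are transcribed.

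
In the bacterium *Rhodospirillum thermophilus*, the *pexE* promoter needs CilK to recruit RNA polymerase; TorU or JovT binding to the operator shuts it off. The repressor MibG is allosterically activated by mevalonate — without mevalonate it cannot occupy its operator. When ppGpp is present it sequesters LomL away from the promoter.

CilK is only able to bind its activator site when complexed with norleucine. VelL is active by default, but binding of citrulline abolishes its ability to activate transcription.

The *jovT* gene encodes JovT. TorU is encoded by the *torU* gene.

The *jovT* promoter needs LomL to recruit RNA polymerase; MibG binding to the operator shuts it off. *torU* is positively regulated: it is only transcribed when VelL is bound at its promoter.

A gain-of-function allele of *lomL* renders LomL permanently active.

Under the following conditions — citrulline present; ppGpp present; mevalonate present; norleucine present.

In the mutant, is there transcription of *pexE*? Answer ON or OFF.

Citrulline is present, so VelL is inactive.
Required activator VelL is absent, so *torU* is not transcribed.
So TorU is not produced.
Norleucine is present, so CilK is active.
LomL is constitutively active in this strain.
Mevalonate is present, so MibG is active.
With repressor MibG bound, *jovT* is not transcribed.
So JovT is not produced.
No repressor is bound and CilK is active, so *pexE* is transcribed.

ON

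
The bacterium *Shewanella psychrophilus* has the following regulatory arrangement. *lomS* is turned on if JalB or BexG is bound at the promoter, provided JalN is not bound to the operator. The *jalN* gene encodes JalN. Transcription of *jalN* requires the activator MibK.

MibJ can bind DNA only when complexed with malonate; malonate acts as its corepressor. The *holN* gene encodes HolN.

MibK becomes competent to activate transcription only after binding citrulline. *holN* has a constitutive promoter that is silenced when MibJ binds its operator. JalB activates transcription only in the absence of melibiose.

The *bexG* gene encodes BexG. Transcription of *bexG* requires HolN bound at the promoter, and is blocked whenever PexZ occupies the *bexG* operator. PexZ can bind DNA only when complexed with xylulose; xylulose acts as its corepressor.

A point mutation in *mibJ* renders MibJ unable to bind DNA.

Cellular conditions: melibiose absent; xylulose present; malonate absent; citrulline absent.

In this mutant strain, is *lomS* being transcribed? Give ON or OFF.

Melibiose is absent, so JalB is active.
Citrulline is absent, so MibK is inactive.
Required activator MibK is absent, so *jalN* is not transcribed.
So JalN is not produced.
MibJ is non-functional in this strain, so it has no effect.
With no repressor bound, *holN* is transcribed.
So HolN is produced and active.
Xylulose is present, so PexZ is active.
With repressor PexZ bound, *bexG* is not transcribed.
So BexG is not produced.
Activator JalB is present, so *lomS* is transcribed.

ON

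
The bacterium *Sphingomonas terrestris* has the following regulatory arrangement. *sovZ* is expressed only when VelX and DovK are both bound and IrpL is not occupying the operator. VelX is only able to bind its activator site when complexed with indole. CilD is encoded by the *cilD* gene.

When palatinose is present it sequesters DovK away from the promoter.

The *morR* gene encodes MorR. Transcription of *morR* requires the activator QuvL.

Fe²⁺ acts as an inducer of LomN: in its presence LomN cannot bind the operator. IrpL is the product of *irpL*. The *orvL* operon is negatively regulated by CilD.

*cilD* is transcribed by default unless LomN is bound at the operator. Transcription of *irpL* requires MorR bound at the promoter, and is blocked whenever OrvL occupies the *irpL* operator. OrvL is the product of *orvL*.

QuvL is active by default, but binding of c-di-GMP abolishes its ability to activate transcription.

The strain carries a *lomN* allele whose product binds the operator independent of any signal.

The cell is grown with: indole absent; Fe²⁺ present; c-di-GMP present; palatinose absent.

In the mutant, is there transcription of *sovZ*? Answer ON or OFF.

OFF

Indole is absent, so VelX is inactive.
LomN is constitutively active in this strain.
With repressor LomN bound, *cilD* is not transcribed.
So CilD is not produced.
With no repressor bound, *orvL* is transcribed.
So OrvL is produced and active.
c-di-GMP is present, so QuvL is inactive.
Required activator QuvL is absent, so *morR* is not transcribed.
So MorR is not produced.
With repressor OrvL bound, *irpL* is not transcribed.
So IrpL is not produced.
Palatinose is absent, so DovK is active.
Required activator VelX is absent, so *sovZ* is not transcribed.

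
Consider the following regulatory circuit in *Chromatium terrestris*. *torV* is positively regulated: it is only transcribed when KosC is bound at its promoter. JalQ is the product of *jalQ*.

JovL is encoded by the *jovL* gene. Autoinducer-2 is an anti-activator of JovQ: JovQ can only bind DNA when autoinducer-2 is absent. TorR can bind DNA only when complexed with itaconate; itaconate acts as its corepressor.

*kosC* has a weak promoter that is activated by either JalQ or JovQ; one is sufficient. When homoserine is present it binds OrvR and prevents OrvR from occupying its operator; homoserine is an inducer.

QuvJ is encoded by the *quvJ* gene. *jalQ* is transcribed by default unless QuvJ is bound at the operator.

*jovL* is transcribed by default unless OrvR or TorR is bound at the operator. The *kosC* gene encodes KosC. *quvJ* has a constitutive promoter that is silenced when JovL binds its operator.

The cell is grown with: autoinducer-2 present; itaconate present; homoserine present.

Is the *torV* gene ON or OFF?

Homoserine is present, so OrvR is inactive.
Itaconate is present, so TorR is active.
With repressor TorR bound, *jovL* is not transcribed.
So JovL is not produced.
With no repressor bound, *quvJ* is transcribed.
So QuvJ is produced and active.
With repressor QuvJ bound, *jalQ* is not transcribed.
So JalQ is not produced.
Autoinducer-2 is present, so JovQ is inactive.
No activator is available at the *kosC* promoter, so *kosC* is not transcribed.
So KosC is not produced.
Required activator KosC is absent, so *torV* is not transcribed.

OFF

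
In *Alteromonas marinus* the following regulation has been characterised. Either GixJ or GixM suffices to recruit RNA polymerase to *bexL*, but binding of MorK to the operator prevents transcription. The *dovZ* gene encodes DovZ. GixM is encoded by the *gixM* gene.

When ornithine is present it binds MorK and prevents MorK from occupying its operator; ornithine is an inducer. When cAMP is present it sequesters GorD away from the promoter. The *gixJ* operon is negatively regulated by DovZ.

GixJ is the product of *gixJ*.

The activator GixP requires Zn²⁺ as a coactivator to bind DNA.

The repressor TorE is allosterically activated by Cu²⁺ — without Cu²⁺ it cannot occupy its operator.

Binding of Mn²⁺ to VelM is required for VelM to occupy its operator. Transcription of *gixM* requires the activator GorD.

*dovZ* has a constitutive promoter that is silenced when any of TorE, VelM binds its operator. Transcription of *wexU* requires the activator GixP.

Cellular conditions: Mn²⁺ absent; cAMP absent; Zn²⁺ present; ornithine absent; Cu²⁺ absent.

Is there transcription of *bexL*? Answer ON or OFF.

Cu²⁺ is absent, so TorE is inactive.
Mn²⁺ is absent, so VelM is inactive.
With no repressor bound, *dovZ* is transcribed.
So DovZ is produced and active.
With repressor DovZ bound, *gixJ* is not transcribed.
So GixJ is not produced.
Ornithine is absent, so MorK is active.
cAMP is absent, so GorD is active.
No repressor is bound and GorD is active, so *gixM* is transcribed.
So GixM is produced and active.
With repressor MorK bound, *bexL* is not transcribed.

OFF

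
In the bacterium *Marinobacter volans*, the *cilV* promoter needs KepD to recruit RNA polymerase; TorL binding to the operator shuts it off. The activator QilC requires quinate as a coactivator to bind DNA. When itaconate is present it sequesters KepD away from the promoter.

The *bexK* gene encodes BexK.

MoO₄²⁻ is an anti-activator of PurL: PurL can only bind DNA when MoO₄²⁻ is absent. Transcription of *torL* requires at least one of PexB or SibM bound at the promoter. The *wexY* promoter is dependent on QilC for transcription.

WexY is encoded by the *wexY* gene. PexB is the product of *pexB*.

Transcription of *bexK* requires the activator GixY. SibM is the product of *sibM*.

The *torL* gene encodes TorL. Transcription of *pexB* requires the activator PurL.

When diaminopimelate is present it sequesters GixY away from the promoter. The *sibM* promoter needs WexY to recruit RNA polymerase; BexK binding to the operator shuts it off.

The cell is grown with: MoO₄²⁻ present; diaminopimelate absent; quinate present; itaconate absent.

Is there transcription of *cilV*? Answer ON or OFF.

Itaconate is absent, so KepD is active.
MoO₄²⁻ is present, so PurL is inactive.
Required activator PurL is absent, so *pexB* is not transcribed.
So PexB is not produced.
Diaminopimelate is absent, so GixY is active.
No repressor is bound and GixY is active, so *bexK* is transcribed.
So BexK is produced and active.
Quinate is present, so QilC is active.
No repressor is bound and QilC is active, so *wexY* is transcribed.
So WexY is produced and active.
With repressor BexK bound, *sibM* is not transcribed.
So SibM is not produced.
No activator is available at the *torL* promoter, so *torL* is not transcribed.
So TorL is not produced.
No repressor is bound and KepD is active, so *cilV* is transcribed.

ON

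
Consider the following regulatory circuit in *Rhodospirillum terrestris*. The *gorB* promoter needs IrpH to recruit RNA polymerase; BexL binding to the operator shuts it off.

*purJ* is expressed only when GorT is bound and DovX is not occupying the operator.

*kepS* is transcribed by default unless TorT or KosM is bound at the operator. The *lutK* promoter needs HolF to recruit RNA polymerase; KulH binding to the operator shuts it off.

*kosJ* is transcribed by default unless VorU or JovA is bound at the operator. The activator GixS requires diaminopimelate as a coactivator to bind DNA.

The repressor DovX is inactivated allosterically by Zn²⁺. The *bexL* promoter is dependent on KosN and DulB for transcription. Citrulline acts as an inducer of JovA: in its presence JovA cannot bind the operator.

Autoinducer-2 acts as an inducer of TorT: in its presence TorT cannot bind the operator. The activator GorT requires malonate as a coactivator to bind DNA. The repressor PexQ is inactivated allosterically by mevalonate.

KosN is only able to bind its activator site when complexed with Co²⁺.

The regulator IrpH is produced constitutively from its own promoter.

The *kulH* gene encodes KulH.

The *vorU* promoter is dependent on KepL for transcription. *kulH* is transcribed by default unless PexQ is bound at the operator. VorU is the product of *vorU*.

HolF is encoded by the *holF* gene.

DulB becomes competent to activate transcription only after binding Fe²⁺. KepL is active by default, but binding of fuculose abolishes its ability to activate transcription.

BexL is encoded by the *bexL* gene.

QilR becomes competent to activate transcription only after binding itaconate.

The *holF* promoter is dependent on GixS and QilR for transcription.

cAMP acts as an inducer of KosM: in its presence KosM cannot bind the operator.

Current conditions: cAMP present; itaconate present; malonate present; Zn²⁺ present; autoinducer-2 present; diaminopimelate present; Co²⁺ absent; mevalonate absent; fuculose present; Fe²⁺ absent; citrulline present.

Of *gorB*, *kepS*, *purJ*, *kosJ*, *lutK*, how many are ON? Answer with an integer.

Co²⁺ is absent, so KosN is inactive.
Fe²⁺ is absent, so DulB is inactive.
Required activator KosN is absent, so *bexL* is not transcribed.
So BexL is not produced.
IrpH is produced constitutively and is active.
No repressor is bound and IrpH is active, so *gorB* is transcribed.
→ *gorB* is ON.
Autoinducer-2 is present, so TorT is inactive.
cAMP is present, so KosM is inactive.
With no repressor bound, *kepS* is transcribed.
→ *kepS* is ON.
Malonate is present, so GorT is active.
Zn²⁺ is present, so DovX is inactive.
No repressor is bound and GorT is active, so *purJ* is transcribed.
→ *purJ* is ON.
Fuculose is present, so KepL is inactive.
Required activator KepL is absent, so *vorU* is not transcribed.
So VorU is not produced.
Citrulline is present, so JovA is inactive.
With no repressor bound, *kosJ* is transcribed.
→ *kosJ* is ON.
Diaminopimelate is present, so GixS is active.
Itaconate is present, so QilR is active.
No repressor is bound and GixS and QilR are active, so *holF* is transcribed.
So HolF is produced and active.
Mevalonate is absent, so PexQ is active.
With repressor PexQ bound, *kulH* is not transcribed.
So KulH is not produced.
No repressor is bound and HolF is active, so *lutK* is transcribed.
→ *lutK* is ON.
5 of the 5 genes are transcribed.

5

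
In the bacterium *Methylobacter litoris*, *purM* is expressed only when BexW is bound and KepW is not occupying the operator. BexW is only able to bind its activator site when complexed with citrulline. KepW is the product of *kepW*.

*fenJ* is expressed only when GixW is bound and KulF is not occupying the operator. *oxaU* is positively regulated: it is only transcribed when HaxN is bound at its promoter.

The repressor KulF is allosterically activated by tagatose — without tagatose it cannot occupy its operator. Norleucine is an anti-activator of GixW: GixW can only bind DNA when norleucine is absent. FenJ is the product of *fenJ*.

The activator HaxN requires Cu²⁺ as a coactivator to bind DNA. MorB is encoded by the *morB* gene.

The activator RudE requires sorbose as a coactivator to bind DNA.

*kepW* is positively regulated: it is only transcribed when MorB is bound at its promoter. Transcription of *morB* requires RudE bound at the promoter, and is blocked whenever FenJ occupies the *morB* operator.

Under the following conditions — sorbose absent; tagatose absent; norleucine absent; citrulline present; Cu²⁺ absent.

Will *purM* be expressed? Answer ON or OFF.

Citrulline is present, so BexW is active.
Tagatose is absent, so KulF is inactive.
Norleucine is absent, so GixW is active.
No repressor is bound and GixW is active, so *fenJ* is transcribed.
So FenJ is produced and active.
Sorbose is absent, so RudE is inactive.
With repressor FenJ bound, *morB* is not transcribed.
So MorB is not produced.
Required activator MorB is absent, so *kepW* is not transcribed.
So KepW is not produced.
No repressor is bound and BexW is active, so *purM* is transcribed.

ON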